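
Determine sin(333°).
sin(333°) = -0.454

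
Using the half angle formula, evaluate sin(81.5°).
sin(81.5°) = √((1 - cos 163°)/2) = 0.989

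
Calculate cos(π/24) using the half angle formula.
cos(π/24) = √((1 + cos π/12)/2) = 0.9914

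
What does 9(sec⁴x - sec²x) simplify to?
9(sec⁴x - sec²x) = 9(tan⁴x + tan²x) (using Pythagorean)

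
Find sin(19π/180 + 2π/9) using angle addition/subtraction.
sin(19π/180 + 2π/9) = sin 19π/180 cos 2π/9 + cos 19π/180 sin 2π/9 = 0.8572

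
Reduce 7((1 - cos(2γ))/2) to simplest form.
7((1 - cos(2γ))/2) = 7(sin²γ) (using Power reduction)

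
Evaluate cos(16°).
cos(16°) = 0.9613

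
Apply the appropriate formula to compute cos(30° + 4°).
cos(30° + 4°) = cos 30° cos 4° - sin 30° sin 4° = 0.829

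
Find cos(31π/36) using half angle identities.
cos(31π/36) = -√((1 + cos 31π/18)/2) = -0.9063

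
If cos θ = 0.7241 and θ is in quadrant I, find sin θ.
sin θ = 0.6897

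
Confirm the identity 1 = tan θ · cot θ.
RHS = (sin θ/cos θ) · (cos θ/sin θ) = 1 = LHS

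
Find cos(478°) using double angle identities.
cos(478°) = cos²239° - sin²239° = -0.4695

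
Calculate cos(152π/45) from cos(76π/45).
cos(152π/45) = cos²76π/45 - sin²76π/45 = -0.3746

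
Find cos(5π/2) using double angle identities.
cos(5π/2) = cos²5π/4 - sin²5π/4 = 0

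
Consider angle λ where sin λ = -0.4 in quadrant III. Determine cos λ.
cos λ = ±√(1 - sin²λ) = -0.9165 (negative in QIII)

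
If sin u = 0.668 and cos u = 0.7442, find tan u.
tan u = sin u / cos u = 0.8976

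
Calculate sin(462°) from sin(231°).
sin(462°) = 2 sin 231° cos 231° = 0.9781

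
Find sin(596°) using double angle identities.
sin(596°) = 2 sin 298° cos 298° = -0.829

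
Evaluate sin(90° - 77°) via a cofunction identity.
sin(90° - 77°) = cos(77°) = 0.225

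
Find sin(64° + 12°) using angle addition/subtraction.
sin(64° + 12°) = sin 64° cos 12° + cos 64° sin 12° = 0.9703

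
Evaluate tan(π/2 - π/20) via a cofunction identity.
tan(π/2 - π/20) = cot(π/20) = 6.314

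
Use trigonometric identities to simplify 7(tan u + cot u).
7(tan u + cot u) = 7(sec u csc u) (using Quotient identities)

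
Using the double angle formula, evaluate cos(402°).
cos(402°) = cos²201° - sin²201° = 0.7431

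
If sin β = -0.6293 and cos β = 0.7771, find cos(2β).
cos(2β) = cos²β - sin²β = 0.2079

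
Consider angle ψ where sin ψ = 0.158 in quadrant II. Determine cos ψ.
cos ψ = ±√(1 - sin²ψ) = -0.9874 (negative in QII)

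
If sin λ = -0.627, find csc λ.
csc λ = 1/sin λ = -1.595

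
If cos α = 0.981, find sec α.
sec α = 1/cos α = 1.019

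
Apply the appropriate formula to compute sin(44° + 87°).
sin(44° + 87°) = sin 44° cos 87° + cos 44° sin 87° = 0.7547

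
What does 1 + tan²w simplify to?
1 + tan²w = sec²w (using Pythagorean identity)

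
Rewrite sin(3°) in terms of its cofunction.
sin(3°) = cos(90° - 3°) = cos(87°)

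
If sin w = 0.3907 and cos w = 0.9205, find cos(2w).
cos(2w) = cos²w - sin²w = 0.6947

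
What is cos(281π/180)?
cos(281π/180) = 0.1908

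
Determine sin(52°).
sin(52°) = 0.788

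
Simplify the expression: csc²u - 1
csc²u - 1 = cot²u (using Pythagorean identity)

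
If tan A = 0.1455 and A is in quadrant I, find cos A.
cos A = 0.9896 (using tan²A + 1 = sec²A)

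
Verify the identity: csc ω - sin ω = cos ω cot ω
LHS = 1/sin ω - sin ω = (1 - sin²ω)/sin ω = cos²ω/sin ω = cos ω · (cos ω/sin ω) = cos ω cot ω = RHS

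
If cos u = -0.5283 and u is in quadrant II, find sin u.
sin u = 0.8491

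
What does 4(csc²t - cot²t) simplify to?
4(csc²t - cot²t) = 4 (using Pythagorean identity)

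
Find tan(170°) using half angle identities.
tan(170°) = sin 340° / (1 + cos 340°) = -0.1763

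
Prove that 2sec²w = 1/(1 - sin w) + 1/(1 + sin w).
RHS = [(1 + sin w) + (1 - sin w)] / [(1 - sin w)(1 + sin w)] = 2/(1 - sin²w) = 2/cos²w = 2sec²w = LHS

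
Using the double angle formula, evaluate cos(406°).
cos(406°) = cos²203° - sin²203° = 0.6947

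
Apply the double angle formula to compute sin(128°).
sin(128°) = 2 sin 64° cos 64° = 0.788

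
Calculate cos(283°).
cos(283°) = 0.225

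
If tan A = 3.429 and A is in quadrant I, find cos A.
cos A = 0.28 (using tan²A + 1 = sec²A)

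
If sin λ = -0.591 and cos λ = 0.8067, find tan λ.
tan λ = sin λ / cos λ = -0.7326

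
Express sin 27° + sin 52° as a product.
sin 27° + sin 52° = 2 sin(39.5°) cos(-12.5°)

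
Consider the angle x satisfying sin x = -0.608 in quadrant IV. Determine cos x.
cos x = √(1 - sin²x) = 0.7939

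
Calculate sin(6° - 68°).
sin(6° - 68°) = sin 6° cos 68° - cos 6° sin 68° = -0.8829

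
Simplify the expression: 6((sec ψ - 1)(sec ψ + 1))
6((sec ψ - 1)(sec ψ + 1)) = 6(tan²ψ) (using Diff. of squares)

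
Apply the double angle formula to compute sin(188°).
sin(188°) = 2 sin 94° cos 94° = -0.1392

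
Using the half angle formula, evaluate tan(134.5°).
tan(134.5°) = sin 269° / (1 + cos 269°) = -1.018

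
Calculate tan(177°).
tan(177°) = -0.05241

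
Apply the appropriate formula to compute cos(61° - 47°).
cos(61° - 47°) = cos 61° cos 47° + sin 61° sin 47° = 0.9703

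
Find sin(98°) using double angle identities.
sin(98°) = 2 sin 49° cos 49° = 0.9903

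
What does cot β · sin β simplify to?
cot β · sin β = cos β (using Quotient identity)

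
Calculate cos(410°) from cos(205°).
cos(410°) = cos²205° - sin²205° = 0.6428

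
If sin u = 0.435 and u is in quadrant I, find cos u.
cos u = 0.9004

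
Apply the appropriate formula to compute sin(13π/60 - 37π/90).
sin(13π/60 - 37π/90) = sin 13π/60 cos 37π/90 - cos 13π/60 sin 37π/90 = -0.5736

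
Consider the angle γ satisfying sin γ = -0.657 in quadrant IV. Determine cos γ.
cos γ = √(1 - sin²γ) = 0.7539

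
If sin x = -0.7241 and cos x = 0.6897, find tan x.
tan x = sin x / cos x = -1.05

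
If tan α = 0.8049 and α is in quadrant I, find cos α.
cos α = 0.779 (using tan²α + 1 = sec²α)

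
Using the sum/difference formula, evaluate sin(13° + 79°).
sin(13° + 79°) = sin 13° cos 79° + cos 13° sin 79° = 0.9994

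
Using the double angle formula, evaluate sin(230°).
sin(230°) = 2 sin 115° cos 115° = -0.766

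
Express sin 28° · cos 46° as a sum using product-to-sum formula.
sin 28° cos 46° = (1/2)[sin(28°+46°) + sin(28°-46°)]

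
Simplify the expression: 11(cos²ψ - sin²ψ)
11(cos²ψ - sin²ψ) = 11(cos(2ψ)) (using Double angle)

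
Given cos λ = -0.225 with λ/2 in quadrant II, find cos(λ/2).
cos(λ/2) = ±√((1 + cos λ)/2); negative since λ/2 ∈ QII, so cos(λ/2) = -0.6225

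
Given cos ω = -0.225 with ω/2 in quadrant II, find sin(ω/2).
sin(ω/2) = ±√((1 - cos ω)/2); positive since ω/2 ∈ QII, so sin(ω/2) = 0.7826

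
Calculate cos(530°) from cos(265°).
cos(530°) = cos²265° - sin²265° = -0.9848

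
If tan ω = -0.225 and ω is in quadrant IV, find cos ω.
cos ω = 0.9756 (using tan²ω + 1 = sec²ω)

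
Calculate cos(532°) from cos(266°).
cos(532°) = 2cos²266° - 1 = -0.9903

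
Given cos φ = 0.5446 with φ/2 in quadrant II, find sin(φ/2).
sin(φ/2) = ±√((1 - cos φ)/2); positive since φ/2 ∈ QII, so sin(φ/2) = 0.4772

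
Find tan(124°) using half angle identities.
tan(124°) = sin 248° / (1 + cos 248°) = -1.483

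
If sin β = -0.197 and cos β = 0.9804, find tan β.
tan β = sin β / cos β = -0.2009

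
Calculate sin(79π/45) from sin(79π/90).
sin(79π/45) = 2 sin 79π/90 cos 79π/90 = -0.6947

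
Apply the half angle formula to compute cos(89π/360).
cos(89π/360) = √((1 + cos 89π/180)/2) = 0.7133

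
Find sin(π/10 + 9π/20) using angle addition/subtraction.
sin(π/10 + 9π/20) = sin π/10 cos 9π/20 + cos π/10 sin 9π/20 = 0.9877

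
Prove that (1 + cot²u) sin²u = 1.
LHS = csc²u · sin²u = (1/sin²u) · sin²u = 1 = RHS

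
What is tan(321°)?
tan(321°) = -0.8098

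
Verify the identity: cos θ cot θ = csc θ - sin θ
RHS = 1/sin θ - sin θ = (1 - sin²θ)/sin θ = cos²θ/sin θ = cos θ · (cos θ/sin θ) = cos θ cot θ = LHS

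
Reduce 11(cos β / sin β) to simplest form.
11(cos β / sin β) = 11(cot β) (using Quotient identity)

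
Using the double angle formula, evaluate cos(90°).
cos(90°) = cos²45° - sin²45° = 0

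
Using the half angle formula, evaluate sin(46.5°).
sin(46.5°) = √((1 - cos 93°)/2) = 0.7254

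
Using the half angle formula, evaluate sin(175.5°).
sin(175.5°) = √((1 - cos 351°)/2) = 0.07846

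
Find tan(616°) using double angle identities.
tan(616°) = 2 tan 308° / (1 - tan²308°) = 4.011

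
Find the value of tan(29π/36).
tan(29π/36) = -0.7002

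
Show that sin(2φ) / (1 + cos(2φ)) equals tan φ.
LHS = 2 sin φ cos φ / (2cos²φ) = sin φ/cos φ = tan φ = RHS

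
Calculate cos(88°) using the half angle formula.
cos(88°) = √((1 + cos 176°)/2) = 0.0349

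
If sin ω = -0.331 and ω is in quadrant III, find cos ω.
cos ω = -0.9436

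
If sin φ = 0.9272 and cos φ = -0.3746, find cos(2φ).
cos(2φ) = cos²φ - sin²φ = -0.7194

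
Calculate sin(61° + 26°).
sin(61° + 26°) = sin 61° cos 26° + cos 61° sin 26° = 0.9986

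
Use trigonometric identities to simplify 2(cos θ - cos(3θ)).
2(cos θ - cos(3θ)) = 2(2 sin(2θ) sin θ) (using Sum-to-product)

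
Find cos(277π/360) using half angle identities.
cos(277π/360) = -√((1 + cos 277π/180)/2) = -0.749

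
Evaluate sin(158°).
sin(158°) = 0.3746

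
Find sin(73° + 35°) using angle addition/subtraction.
sin(73° + 35°) = sin 73° cos 35° + cos 73° sin 35° = 0.9511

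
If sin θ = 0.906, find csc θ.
csc θ = 1/sin θ = 1.104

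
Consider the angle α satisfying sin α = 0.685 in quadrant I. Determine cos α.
cos α = √(1 - sin²α) = 0.7285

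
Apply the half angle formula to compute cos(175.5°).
cos(175.5°) = -√((1 + cos 351°)/2) = -0.9969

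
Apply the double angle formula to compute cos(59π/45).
cos(59π/45) = cos²59π/90 - sin²59π/90 = -0.5592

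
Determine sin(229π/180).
sin(229π/180) = -0.7547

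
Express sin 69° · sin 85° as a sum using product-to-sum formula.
sin 69° sin 85° = (1/2)[cos(69°-85°) - cos(69°+85°)]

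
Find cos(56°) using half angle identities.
cos(56°) = √((1 + cos 112°)/2) = 0.5592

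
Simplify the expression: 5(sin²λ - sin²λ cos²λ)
5(sin²λ - sin²λ cos²λ) = 5(sin⁴λ) (using Factoring)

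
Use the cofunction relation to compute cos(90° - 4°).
cos(90° - 4°) = sin(4°) = 0.06976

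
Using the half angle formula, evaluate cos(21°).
cos(21°) = √((1 + cos 42°)/2) = 0.9336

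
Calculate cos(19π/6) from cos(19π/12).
cos(19π/6) = 1 - 2sin²19π/12 = -√3/2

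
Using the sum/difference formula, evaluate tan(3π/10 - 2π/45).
tan(3π/10 - 2π/45) = (tan 3π/10 - tan 2π/45)/(1 + tan 3π/10 tan 2π/45) = 1.036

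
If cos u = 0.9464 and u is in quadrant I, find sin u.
sin u = 0.323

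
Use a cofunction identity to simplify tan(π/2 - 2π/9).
tan(π/2 - 2π/9) = cot(2π/9)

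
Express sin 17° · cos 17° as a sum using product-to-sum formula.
sin 17° cos 17° = (1/2)[sin(17°+17°) + sin(17°-17°)]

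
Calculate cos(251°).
cos(251°) = -0.3256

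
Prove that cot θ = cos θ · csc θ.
RHS = cos θ · (1/sin θ) = cos θ/sin θ = cot θ = LHS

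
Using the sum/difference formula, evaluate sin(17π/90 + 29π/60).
sin(17π/90 + 29π/60) = sin 17π/90 cos 29π/60 + cos 17π/90 sin 29π/60 = 0.8572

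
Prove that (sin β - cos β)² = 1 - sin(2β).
LHS = sin²β - 2 sin β cos β + cos²β = (sin²β + cos²β) - 2 sin β cos β = 1 - sin(2β) = RHS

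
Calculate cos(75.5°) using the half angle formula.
cos(75.5°) = √((1 + cos 151°)/2) = 0.2504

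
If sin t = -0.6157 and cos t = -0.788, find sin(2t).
sin(2t) = 2 sin t cos t = 0.9703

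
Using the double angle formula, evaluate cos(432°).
cos(432°) = cos²216° - sin²216° = 0.309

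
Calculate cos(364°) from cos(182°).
cos(364°) = cos²182° - sin²182° = 0.9976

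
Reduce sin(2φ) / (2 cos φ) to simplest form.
sin(2φ) / (2 cos φ) = sin φ (using Double angle)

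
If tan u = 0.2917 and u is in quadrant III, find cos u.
cos u = -0.96 (using tan²u + 1 = sec²u)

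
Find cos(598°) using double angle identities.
cos(598°) = cos²299° - sin²299° = -0.5299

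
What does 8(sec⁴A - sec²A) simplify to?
8(sec⁴A - sec²A) = 8(tan⁴A + tan²A) (using Pythagorean)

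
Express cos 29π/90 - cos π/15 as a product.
cos 29π/90 - cos π/15 = -2 sin(7π/36) sin(23π/180)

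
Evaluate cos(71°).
cos(71°) = 0.3256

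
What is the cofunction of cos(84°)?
cos(84°) = sin(90° - 84°) = sin(6°)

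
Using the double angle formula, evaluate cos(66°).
cos(66°) = cos²33° - sin²33° = 0.4067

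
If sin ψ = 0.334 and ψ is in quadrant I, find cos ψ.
cos ψ = 0.9426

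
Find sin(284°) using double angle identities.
sin(284°) = 2 sin 142° cos 142° = -0.9703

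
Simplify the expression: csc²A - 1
csc²A - 1 = cot²A (using Pythagorean identity)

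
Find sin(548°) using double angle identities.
sin(548°) = 2 sin 274° cos 274° = -0.1392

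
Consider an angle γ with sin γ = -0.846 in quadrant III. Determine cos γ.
cos γ = ±√(1 - sin²γ) = -0.5332 (negative in QIII)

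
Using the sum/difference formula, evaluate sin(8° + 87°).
sin(8° + 87°) = sin 8° cos 87° + cos 8° sin 87° = 0.9962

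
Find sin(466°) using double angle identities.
sin(466°) = 2 sin 233° cos 233° = 0.9613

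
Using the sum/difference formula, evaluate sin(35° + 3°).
sin(35° + 3°) = sin 35° cos 3° + cos 35° sin 3° = 0.6157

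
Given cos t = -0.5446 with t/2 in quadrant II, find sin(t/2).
sin(t/2) = ±√((1 - cos t)/2); positive since t/2 ∈ QII, so sin(t/2) = 0.8788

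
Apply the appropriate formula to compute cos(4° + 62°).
cos(4° + 62°) = cos 4° cos 62° - sin 4° sin 62° = 0.4067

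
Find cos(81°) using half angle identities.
cos(81°) = √((1 + cos 162°)/2) = 0.1564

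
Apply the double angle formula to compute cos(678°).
cos(678°) = cos²339° - sin²339° = 0.7431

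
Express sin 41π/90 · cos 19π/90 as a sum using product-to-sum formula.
sin 41π/90 cos 19π/90 = (1/2)[sin(41π/90+19π/90) + sin(41π/90-19π/90)]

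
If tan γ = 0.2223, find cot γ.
cot γ = 1/tan γ = 4.498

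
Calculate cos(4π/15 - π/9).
cos(4π/15 - π/9) = cos 4π/15 cos π/9 + sin 4π/15 sin π/9 = 0.8829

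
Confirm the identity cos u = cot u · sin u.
RHS = (cos u/sin u) · sin u = cos u = LHS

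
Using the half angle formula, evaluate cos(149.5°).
cos(149.5°) = -√((1 + cos 299°)/2) = -0.8616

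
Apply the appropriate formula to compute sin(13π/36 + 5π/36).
sin(13π/36 + 5π/36) = sin 13π/36 cos 5π/36 + cos 13π/36 sin 5π/36 = 1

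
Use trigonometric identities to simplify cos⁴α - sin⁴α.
cos⁴α - sin⁴α = cos(2α) (using Factoring + double angle)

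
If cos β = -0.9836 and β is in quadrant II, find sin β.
sin β = 0.1804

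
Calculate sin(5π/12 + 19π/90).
sin(5π/12 + 19π/90) = sin 5π/12 cos 19π/90 + cos 5π/12 sin 19π/90 = 0.9205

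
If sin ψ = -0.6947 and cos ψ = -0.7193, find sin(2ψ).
sin(2ψ) = 2 sin ψ cos ψ = 0.9994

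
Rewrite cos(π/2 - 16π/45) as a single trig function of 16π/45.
cos(π/2 - 16π/45) = sin(16π/45)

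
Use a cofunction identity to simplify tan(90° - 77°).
tan(90° - 77°) = cot(77°)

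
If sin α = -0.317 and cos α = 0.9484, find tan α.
tan α = sin α / cos α = -0.3342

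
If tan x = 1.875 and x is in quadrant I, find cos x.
cos x = 0.4706 (using tan²x + 1 = sec²x)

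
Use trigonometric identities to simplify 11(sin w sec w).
11(sin w sec w) = 11(tan w) (using Reciprocal + quotient)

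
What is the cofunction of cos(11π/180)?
cos(11π/180) = sin(π/2 - 11π/180) = sin(79π/180)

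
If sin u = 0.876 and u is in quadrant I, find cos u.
cos u = 0.4823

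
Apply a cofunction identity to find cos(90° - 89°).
cos(90° - 89°) = sin(89°) = 0.9998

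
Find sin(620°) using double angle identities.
sin(620°) = 2 sin 310° cos 310° = -0.9848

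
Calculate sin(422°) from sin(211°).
sin(422°) = 2 sin 211° cos 211° = 0.8829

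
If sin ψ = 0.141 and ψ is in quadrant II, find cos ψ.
cos ψ = -0.99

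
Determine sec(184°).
sec(184°) = -1.002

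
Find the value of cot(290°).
cot(290°) = -0.364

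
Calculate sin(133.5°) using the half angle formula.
sin(133.5°) = √((1 - cos 267°)/2) = 0.7254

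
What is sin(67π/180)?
sin(67π/180) = 0.9205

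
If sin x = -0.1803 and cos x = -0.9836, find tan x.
tan x = sin x / cos x = 0.1833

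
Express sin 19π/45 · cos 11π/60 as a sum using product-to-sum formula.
sin 19π/45 cos 11π/60 = (1/2)[sin(19π/45+11π/60) + sin(19π/45-11π/60)]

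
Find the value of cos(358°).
cos(358°) = 0.9994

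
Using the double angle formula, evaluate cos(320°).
cos(320°) = cos²160° - sin²160° = 0.766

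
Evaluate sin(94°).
sin(94°) = 0.9976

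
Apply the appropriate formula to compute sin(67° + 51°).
sin(67° + 51°) = sin 67° cos 51° + cos 67° sin 51° = 0.8829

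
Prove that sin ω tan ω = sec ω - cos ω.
RHS = 1/cos ω - cos ω = (1 - cos²ω)/cos ω = sin²ω/cos ω = sin ω · (sin ω/cos ω) = sin ω tan ω = LHS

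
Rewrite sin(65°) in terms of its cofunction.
sin(65°) = cos(90° - 65°) = cos(25°)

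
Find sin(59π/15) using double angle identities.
sin(59π/15) = 2 sin 59π/30 cos 59π/30 = -0.2079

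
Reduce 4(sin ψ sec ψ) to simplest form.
4(sin ψ sec ψ) = 4(tan ψ) (using Reciprocal + quotient)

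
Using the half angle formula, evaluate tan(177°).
tan(177°) = sin 354° / (1 + cos 354°) = -0.05241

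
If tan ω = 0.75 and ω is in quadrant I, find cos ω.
cos ω = 0.8 (using tan²ω + 1 = sec²ω)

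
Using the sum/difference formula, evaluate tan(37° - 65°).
tan(37° - 65°) = (tan 37° - tan 65°)/(1 + tan 37° tan 65°) = -0.5317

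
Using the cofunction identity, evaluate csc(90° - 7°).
csc(90° - 7°) = sec(7°) = 1.008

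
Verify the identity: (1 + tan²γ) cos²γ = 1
LHS = sec²γ · cos²γ = (1/cos²γ) · cos²γ = 1 = RHS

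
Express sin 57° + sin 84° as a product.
sin 57° + sin 84° = 2 sin(70.5°) cos(-13.5°)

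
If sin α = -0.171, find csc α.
csc α = 1/sin α = -5.848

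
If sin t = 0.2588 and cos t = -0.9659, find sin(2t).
sin(2t) = 2 sin t cos t = -0.4999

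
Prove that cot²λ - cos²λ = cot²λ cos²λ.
LHS = cos²λ/sin²λ - cos²λ = cos²λ(1/sin²λ - 1) = cos²λ · (1 - sin²λ)/sin²λ = cos²λ · cos²λ/sin²λ = cos²λ · cot²λ = RHS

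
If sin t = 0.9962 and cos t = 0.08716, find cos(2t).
cos(2t) = cos²t - sin²t = -0.9848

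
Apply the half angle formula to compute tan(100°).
tan(100°) = sin 200° / (1 + cos 200°) = -5.671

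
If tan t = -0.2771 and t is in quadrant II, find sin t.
sin t = 0.267 (using tan²t + 1 = sec²t)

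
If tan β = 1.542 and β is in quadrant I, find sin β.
sin β = 0.839 (using tan²β + 1 = sec²β)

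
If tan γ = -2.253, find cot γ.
cot γ = 1/tan γ = -0.4439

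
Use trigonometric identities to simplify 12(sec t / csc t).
12(sec t / csc t) = 12(tan t) (using Reciprocal identities)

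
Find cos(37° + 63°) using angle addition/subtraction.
cos(37° + 63°) = cos 37° cos 63° - sin 37° sin 63° = -0.1736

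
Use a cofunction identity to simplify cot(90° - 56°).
cot(90° - 56°) = tan(56°)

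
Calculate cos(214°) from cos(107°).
cos(214°) = cos²107° - sin²107° = -0.829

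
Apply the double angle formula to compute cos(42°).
cos(42°) = cos²21° - sin²21° = 0.7431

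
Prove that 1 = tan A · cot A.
RHS = (sin A/cos A) · (cos A/sin A) = 1 = LHS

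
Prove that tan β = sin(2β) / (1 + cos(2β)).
RHS = 2 sin β cos β / (2cos²β) = sin β/cos β = tan β = LHS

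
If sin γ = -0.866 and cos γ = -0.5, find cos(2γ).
cos(2γ) = cos²γ - sin²γ = -0.5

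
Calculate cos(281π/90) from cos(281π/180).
cos(281π/90) = cos²281π/180 - sin²281π/180 = -0.9272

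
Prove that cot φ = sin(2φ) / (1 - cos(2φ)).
RHS = 2 sin φ cos φ / (2sin²φ) = cos φ/sin φ = cot φ = LHS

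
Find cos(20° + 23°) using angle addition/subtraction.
cos(20° + 23°) = cos 20° cos 23° - sin 20° sin 23° = 0.7314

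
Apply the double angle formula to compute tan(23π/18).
tan(23π/18) = 2 tan 23π/36 / (1 - tan²23π/36) = 1.192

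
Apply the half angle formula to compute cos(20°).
cos(20°) = √((1 + cos 40°)/2) = 0.9397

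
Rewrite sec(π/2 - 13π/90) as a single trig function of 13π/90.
sec(π/2 - 13π/90) = csc(13π/90)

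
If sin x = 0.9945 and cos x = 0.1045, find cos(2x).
cos(2x) = cos²x - sin²x = -0.9781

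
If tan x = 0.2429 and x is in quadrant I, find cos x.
cos x = 0.9717 (using tan²x + 1 = sec²x)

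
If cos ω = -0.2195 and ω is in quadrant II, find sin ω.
sin ω = 0.9756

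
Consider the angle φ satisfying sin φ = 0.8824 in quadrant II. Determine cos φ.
cos φ = ±√(1 - sin²φ) = -0.4705 (negative in QII)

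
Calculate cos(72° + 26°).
cos(72° + 26°) = cos 72° cos 26° - sin 72° sin 26° = -0.1392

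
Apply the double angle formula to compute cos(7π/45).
cos(7π/45) = cos²7π/90 - sin²7π/90 = 0.8829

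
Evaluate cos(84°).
cos(84°) = 0.1045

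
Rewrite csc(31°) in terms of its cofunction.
csc(31°) = sec(90° - 31°) = sec(59°)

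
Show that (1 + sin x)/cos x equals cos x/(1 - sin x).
LHS = (1 + sin x)(1 - sin x) / (cos x(1 - sin x)) = (1 - sin²x) / (cos x(1 - sin x)) = cos²x / (cos x(1 - sin x)) = cos x/(1 - sin x) = RHS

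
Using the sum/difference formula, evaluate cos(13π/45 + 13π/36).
cos(13π/45 + 13π/36) = cos 13π/45 cos 13π/36 - sin 13π/45 sin 13π/36 = -0.454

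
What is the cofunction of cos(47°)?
cos(47°) = sin(90° - 47°) = sin(43°)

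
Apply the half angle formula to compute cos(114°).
cos(114°) = -√((1 + cos 228°)/2) = -0.4067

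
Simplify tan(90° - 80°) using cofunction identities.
tan(90° - 80°) = cot(80°)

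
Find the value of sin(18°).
sin(18°) = 0.309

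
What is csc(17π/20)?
csc(17π/20) = 2.203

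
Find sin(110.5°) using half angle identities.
sin(110.5°) = √((1 - cos 221°)/2) = 0.9367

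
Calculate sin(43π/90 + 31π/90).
sin(43π/90 + 31π/90) = sin 43π/90 cos 31π/90 + cos 43π/90 sin 31π/90 = 0.5299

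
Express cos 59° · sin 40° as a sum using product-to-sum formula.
cos 59° sin 40° = (1/2)[sin(59°+40°) - sin(59°-40°)]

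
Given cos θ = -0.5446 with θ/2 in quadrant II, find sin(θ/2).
sin(θ/2) = ±√((1 - cos θ)/2); positive since θ/2 ∈ QII, so sin(θ/2) = 0.8788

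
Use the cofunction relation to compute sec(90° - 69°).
sec(90° - 69°) = csc(69°) = 1.071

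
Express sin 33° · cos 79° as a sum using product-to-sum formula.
sin 33° cos 79° = (1/2)[sin(33°+79°) + sin(33°-79°)]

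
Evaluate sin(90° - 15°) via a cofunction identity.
sin(90° - 15°) = cos(15°) = (√6+√2)/4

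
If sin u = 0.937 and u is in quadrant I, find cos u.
cos u = 0.3493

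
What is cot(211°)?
cot(211°) = 1.664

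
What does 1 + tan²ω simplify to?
1 + tan²ω = sec²ω (using Pythagorean identity)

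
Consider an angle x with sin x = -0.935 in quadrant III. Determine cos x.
cos x = ±√(1 - sin²x) = -0.3546 (negative in QIII)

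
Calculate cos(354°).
cos(354°) = 0.9945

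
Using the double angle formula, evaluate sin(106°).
sin(106°) = 2 sin 53° cos 53° = 0.9613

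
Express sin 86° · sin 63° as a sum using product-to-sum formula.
sin 86° sin 63° = (1/2)[cos(86°-63°) - cos(86°+63°)]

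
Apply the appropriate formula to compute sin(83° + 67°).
sin(83° + 67°) = sin 83° cos 67° + cos 83° sin 67° = 1/2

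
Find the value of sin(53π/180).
sin(53π/180) = 0.7986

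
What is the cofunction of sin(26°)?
sin(26°) = cos(90° - 26°) = cos(64°)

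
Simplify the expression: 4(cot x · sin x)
4(cot x · sin x) = 4(cos x) (using Quotient identity)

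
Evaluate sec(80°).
sec(80°) = 5.759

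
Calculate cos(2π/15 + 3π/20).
cos(2π/15 + 3π/20) = cos 2π/15 cos 3π/20 - sin 2π/15 sin 3π/20 = 0.6293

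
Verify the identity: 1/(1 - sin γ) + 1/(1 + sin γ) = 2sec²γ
LHS = [(1 + sin γ) + (1 - sin γ)] / [(1 - sin γ)(1 + sin γ)] = 2/(1 - sin²γ) = 2/cos²γ = 2sec²γ = RHS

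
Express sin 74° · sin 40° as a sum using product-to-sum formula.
sin 74° sin 40° = (1/2)[cos(74°-40°) - cos(74°+40°)]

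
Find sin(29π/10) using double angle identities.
sin(29π/10) = 2 sin 29π/20 cos 29π/20 = 0.309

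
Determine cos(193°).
cos(193°) = -0.9744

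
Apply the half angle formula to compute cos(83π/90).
cos(83π/90) = -√((1 + cos 83π/45)/2) = -0.9703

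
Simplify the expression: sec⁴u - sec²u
sec⁴u - sec²u = tan⁴u + tan²u (using Pythagorean)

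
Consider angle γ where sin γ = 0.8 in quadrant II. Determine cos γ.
cos γ = ±√(1 - sin²γ) = -0.6 (negative in QII)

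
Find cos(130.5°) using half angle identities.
cos(130.5°) = -√((1 + cos 261°)/2) = -0.6494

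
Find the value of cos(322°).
cos(322°) = 0.788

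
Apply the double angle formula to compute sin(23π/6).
sin(23π/6) = 2 sin 23π/12 cos 23π/12 = -1/2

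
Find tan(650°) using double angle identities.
tan(650°) = 2 tan 325° / (1 - tan²325°) = -2.747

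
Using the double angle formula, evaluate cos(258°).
cos(258°) = cos²129° - sin²129° = -0.2079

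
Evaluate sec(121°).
sec(121°) = -1.942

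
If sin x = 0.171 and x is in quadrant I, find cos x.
cos x = 0.9853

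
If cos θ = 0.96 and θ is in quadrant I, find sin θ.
sin θ = 0.28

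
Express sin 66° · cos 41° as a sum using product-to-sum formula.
sin 66° cos 41° = (1/2)[sin(66°+41°) + sin(66°-41°)]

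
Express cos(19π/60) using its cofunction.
cos(19π/60) = sin(π/2 - 19π/60) = sin(11π/60)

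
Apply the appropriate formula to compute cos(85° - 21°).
cos(85° - 21°) = cos 85° cos 21° + sin 85° sin 21° = 0.4384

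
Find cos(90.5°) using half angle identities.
cos(90.5°) = -√((1 + cos 181°)/2) = -0.008727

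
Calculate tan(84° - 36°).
tan(84° - 36°) = (tan 84° - tan 36°)/(1 + tan 84° tan 36°) = 1.111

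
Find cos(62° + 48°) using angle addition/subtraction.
cos(62° + 48°) = cos 62° cos 48° - sin 62° sin 48° = -0.342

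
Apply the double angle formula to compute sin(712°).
sin(712°) = 2 sin 356° cos 356° = -0.1392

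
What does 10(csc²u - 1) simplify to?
10(csc²u - 1) = 10(cot²u) (using Pythagorean identity)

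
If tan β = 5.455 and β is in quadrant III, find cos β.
cos β = -0.1803 (using tan²β + 1 = sec²β)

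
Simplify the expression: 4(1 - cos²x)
4(1 - cos²x) = 4(sin²x) (using Pythagorean identity)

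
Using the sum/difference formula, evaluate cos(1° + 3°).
cos(1° + 3°) = cos 1° cos 3° - sin 1° sin 3° = 0.9976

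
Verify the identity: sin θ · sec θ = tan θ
LHS = sin θ · (1/cos θ) = sin θ/cos θ = tan θ = RHS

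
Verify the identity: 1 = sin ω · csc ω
RHS = sin ω · (1/sin ω) = 1 = LHS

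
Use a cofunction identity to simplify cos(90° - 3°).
cos(90° - 3°) = sin(3°)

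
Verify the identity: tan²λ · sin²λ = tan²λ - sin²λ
RHS = sin²λ/cos²λ - sin²λ = sin²λ(1/cos²λ - 1) = sin²λ · (1 - cos²λ)/cos²λ = sin²λ · sin²λ/cos²λ = sin²λ · tan²λ = LHS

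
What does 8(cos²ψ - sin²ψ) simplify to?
8(cos²ψ - sin²ψ) = 8(cos(2ψ)) (using Double angle)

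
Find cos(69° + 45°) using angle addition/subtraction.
cos(69° + 45°) = cos 69° cos 45° - sin 69° sin 45° = -0.4067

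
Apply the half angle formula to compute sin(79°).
sin(79°) = √((1 - cos 158°)/2) = 0.9816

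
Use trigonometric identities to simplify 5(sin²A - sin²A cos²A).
5(sin²A - sin²A cos²A) = 5(sin⁴A) (using Factoring)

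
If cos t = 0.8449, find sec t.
sec t = 1/cos t = 1.184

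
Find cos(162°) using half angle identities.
cos(162°) = -√((1 + cos 324°)/2) = -0.9511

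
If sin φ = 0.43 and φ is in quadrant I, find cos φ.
cos φ = 0.9028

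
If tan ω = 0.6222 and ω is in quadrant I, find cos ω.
cos ω = 0.8491 (using tan²ω + 1 = sec²ω)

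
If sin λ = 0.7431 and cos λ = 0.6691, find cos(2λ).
cos(2λ) = cos²λ - sin²λ = -0.1045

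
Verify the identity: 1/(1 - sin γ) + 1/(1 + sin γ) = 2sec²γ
LHS = [(1 + sin γ) + (1 - sin γ)] / [(1 - sin γ)(1 + sin γ)] = 2/(1 - sin²γ) = 2/cos²γ = 2sec²γ = RHS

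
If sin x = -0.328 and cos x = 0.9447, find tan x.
tan x = sin x / cos x = -0.3472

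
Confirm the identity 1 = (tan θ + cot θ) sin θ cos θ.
RHS = (sin θ/cos θ + cos θ/sin θ) sin θ cos θ = ((sin²θ + cos²θ)/(sin θ cos θ)) · sin θ cos θ = sin²θ + cos²θ = 1 = LHS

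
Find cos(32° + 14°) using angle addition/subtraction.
cos(32° + 14°) = cos 32° cos 14° - sin 32° sin 14° = 0.6947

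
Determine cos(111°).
cos(111°) = -0.3584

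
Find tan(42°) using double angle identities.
tan(42°) = 2 tan 21° / (1 - tan²21°) = 0.9004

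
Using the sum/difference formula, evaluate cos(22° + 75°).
cos(22° + 75°) = cos 22° cos 75° - sin 22° sin 75° = -0.1219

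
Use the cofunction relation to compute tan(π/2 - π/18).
tan(π/2 - π/18) = cot(π/18) = 5.671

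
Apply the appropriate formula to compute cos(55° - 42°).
cos(55° - 42°) = cos 55° cos 42° + sin 55° sin 42° = 0.9744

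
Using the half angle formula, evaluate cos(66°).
cos(66°) = √((1 + cos 132°)/2) = 0.4067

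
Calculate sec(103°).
sec(103°) = -4.445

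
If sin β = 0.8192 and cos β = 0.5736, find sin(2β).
sin(2β) = 2 sin β cos β = 0.9398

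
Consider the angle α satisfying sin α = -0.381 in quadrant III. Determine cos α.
cos α = ±√(1 - sin²α) = -0.9246 (negative in QIII)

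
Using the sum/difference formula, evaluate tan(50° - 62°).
tan(50° - 62°) = (tan 50° - tan 62°)/(1 + tan 50° tan 62°) = -0.2126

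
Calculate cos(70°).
cos(70°) = 0.342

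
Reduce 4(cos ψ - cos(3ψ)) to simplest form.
4(cos ψ - cos(3ψ)) = 4(2 sin(2ψ) sin ψ) (using Sum-to-product)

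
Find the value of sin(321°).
sin(321°) = -0.6293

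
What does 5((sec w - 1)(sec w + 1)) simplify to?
5((sec w - 1)(sec w + 1)) = 5(tan²w) (using Diff. of squares)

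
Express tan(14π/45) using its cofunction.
tan(14π/45) = cot(π/2 - 14π/45) = cot(17π/90)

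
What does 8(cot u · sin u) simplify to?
8(cot u · sin u) = 8(cos u) (using Quotient identity)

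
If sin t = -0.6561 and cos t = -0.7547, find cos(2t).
cos(2t) = cos²t - sin²t = 0.1391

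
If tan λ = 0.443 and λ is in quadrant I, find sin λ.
sin λ = 0.405 (using tan²λ + 1 = sec²λ)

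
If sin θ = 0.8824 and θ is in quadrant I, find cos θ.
cos θ = 0.4705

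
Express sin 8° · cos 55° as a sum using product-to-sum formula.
sin 8° cos 55° = (1/2)[sin(8°+55°) + sin(8°-55°)]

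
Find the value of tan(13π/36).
tan(13π/36) = 2.145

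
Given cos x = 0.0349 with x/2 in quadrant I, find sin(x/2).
sin(x/2) = ±√((1 - cos x)/2); positive since x/2 ∈ QI, so sin(x/2) = 0.6947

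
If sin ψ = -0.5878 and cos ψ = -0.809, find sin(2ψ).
sin(2ψ) = 2 sin ψ cos ψ = 0.9511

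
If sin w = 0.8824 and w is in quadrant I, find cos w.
cos w = 0.4705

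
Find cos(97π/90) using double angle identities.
cos(97π/90) = cos²97π/180 - sin²97π/180 = -0.9703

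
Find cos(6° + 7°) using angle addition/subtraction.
cos(6° + 7°) = cos 6° cos 7° - sin 6° sin 7° = 0.9744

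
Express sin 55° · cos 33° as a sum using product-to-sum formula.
sin 55° cos 33° = (1/2)[sin(55°+33°) + sin(55°-33°)]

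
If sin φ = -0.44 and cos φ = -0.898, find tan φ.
tan φ = sin φ / cos φ = 0.49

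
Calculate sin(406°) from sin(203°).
sin(406°) = 2 sin 203° cos 203° = 0.7193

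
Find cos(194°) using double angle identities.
cos(194°) = cos²97° - sin²97° = -0.9703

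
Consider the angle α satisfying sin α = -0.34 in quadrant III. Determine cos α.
cos α = ±√(1 - sin²α) = -0.9404 (negative in QIII)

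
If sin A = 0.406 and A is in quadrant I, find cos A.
cos A = 0.9139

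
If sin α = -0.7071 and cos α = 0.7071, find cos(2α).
cos(2α) = cos²α - sin²α = 0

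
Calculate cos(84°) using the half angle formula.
cos(84°) = √((1 + cos 168°)/2) = 0.1045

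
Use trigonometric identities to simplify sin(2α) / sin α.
sin(2α) / sin α = 2 cos α (using Double angle)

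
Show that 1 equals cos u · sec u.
RHS = cos u · (1/cos u) = 1 = LHS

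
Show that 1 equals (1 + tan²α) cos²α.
RHS = sec²α · cos²α = (1/cos²α) · cos²α = 1 = LHS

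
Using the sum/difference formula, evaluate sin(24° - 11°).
sin(24° - 11°) = sin 24° cos 11° - cos 24° sin 11° = 0.225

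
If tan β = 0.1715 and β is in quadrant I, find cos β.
cos β = 0.9856 (using tan²β + 1 = sec²β)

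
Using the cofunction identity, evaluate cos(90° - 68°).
cos(90° - 68°) = sin(68°) = 0.9272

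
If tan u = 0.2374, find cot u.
cot u = 1/tan u = 4.212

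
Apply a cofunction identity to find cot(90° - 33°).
cot(90° - 33°) = tan(33°) = 0.6494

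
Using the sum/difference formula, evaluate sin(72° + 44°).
sin(72° + 44°) = sin 72° cos 44° + cos 72° sin 44° = 0.8988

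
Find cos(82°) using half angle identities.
cos(82°) = √((1 + cos 164°)/2) = 0.1392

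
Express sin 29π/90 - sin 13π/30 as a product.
sin 29π/90 - sin 13π/30 = 2 cos(17π/45) sin(-π/18)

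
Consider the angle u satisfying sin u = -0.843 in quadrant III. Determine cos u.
cos u = ±√(1 - sin²u) = -0.5379 (negative in QIII)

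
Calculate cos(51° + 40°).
cos(51° + 40°) = cos 51° cos 40° - sin 51° sin 40° = -0.01745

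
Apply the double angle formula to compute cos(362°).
cos(362°) = 2cos²181° - 1 = 0.9994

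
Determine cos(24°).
cos(24°) = 0.9135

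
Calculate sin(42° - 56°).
sin(42° - 56°) = sin 42° cos 56° - cos 42° sin 56° = -0.2419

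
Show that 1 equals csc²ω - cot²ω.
RHS = 1/sin²ω - cos²ω/sin²ω = (1 - cos²ω)/sin²ω = sin²ω/sin²ω = 1 = LHS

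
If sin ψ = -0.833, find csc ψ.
csc ψ = 1/sin ψ = -1.2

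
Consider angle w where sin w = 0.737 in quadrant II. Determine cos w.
cos w = ±√(1 - sin²w) = -0.6759 (negative in QII)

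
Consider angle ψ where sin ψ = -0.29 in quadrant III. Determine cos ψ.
cos ψ = ±√(1 - sin²ψ) = -0.957 (negative in QIII)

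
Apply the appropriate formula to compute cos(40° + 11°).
cos(40° + 11°) = cos 40° cos 11° - sin 40° sin 11° = 0.6293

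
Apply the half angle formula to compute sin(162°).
sin(162°) = √((1 - cos 324°)/2) = 0.309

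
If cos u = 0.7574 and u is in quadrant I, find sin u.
sin u = 0.653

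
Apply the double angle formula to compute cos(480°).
cos(480°) = cos²240° - sin²240° = -1/2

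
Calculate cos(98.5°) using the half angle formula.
cos(98.5°) = -√((1 + cos 197°)/2) = -0.1478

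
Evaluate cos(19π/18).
cos(19π/18) = -0.9848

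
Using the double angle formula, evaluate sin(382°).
sin(382°) = 2 sin 191° cos 191° = 0.3746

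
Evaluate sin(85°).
sin(85°) = 0.9962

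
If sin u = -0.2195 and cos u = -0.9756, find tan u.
tan u = sin u / cos u = 0.225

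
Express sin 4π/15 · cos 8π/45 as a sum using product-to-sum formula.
sin 4π/15 cos 8π/45 = (1/2)[sin(4π/15+8π/45) + sin(4π/15-8π/45)]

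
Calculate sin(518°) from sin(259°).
sin(518°) = 2 sin 259° cos 259° = 0.3746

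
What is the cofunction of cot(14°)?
cot(14°) = tan(90° - 14°) = tan(76°)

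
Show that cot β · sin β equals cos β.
LHS = (cos β/sin β) · sin β = cos β = RHS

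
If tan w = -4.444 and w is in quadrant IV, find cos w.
cos w = 0.2195 (using tan²w + 1 = sec²w)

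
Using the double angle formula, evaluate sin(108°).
sin(108°) = 2 sin 54° cos 54° = 0.9511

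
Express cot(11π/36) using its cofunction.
cot(11π/36) = tan(π/2 - 11π/36) = tan(7π/36)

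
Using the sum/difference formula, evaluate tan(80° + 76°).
tan(80° + 76°) = (tan 80° + tan 76°)/(1 - tan 80° tan 76°) = -0.4452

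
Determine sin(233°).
sin(233°) = -0.7986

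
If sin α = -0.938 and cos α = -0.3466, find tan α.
tan α = sin α / cos α = 2.706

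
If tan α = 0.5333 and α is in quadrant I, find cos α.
cos α = 0.8824 (using tan²α + 1 = sec²α)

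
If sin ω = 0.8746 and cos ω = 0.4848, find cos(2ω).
cos(2ω) = cos²ω - sin²ω = -0.5299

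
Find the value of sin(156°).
sin(156°) = 0.4067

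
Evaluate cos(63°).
cos(63°) = 0.454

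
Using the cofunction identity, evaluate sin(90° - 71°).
sin(90° - 71°) = cos(71°) = 0.3256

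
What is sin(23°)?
sin(23°) = 0.3907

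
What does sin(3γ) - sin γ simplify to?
sin(3γ) - sin γ = 2 cos(2γ) sin γ (using Sum-to-product)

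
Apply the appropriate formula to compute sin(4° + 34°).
sin(4° + 34°) = sin 4° cos 34° + cos 4° sin 34° = 0.6157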